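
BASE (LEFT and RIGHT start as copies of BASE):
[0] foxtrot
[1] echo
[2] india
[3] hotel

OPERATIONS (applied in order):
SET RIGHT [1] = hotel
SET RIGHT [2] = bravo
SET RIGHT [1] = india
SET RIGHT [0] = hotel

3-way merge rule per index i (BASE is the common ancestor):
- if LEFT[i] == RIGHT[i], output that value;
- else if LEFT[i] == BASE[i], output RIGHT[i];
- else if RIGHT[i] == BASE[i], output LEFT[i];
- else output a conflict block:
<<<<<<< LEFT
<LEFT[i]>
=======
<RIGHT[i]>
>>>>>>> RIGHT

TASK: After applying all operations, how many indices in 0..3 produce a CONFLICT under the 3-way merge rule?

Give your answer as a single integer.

Answer: 0

Derivation:
Final LEFT:  [foxtrot, echo, india, hotel]
Final RIGHT: [hotel, india, bravo, hotel]
i=0: L=foxtrot=BASE, R=hotel -> take RIGHT -> hotel
i=1: L=echo=BASE, R=india -> take RIGHT -> india
i=2: L=india=BASE, R=bravo -> take RIGHT -> bravo
i=3: L=hotel R=hotel -> agree -> hotel
Conflict count: 0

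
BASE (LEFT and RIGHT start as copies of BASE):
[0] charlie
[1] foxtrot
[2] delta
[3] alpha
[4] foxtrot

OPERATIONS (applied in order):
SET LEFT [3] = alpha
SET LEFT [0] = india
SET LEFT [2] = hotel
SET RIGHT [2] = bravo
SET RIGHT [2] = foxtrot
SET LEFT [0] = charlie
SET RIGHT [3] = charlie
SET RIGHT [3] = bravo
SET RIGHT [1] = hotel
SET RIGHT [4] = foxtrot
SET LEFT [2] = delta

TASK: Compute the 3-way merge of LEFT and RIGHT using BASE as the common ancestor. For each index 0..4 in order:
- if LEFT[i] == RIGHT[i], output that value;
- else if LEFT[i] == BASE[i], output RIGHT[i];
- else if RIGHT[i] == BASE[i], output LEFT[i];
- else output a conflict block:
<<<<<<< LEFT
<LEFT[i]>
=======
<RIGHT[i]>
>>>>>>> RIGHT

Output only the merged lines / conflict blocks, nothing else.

Answer: charlie
hotel
foxtrot
bravo
foxtrot

Derivation:
Final LEFT:  [charlie, foxtrot, delta, alpha, foxtrot]
Final RIGHT: [charlie, hotel, foxtrot, bravo, foxtrot]
i=0: L=charlie R=charlie -> agree -> charlie
i=1: L=foxtrot=BASE, R=hotel -> take RIGHT -> hotel
i=2: L=delta=BASE, R=foxtrot -> take RIGHT -> foxtrot
i=3: L=alpha=BASE, R=bravo -> take RIGHT -> bravo
i=4: L=foxtrot R=foxtrot -> agree -> foxtrot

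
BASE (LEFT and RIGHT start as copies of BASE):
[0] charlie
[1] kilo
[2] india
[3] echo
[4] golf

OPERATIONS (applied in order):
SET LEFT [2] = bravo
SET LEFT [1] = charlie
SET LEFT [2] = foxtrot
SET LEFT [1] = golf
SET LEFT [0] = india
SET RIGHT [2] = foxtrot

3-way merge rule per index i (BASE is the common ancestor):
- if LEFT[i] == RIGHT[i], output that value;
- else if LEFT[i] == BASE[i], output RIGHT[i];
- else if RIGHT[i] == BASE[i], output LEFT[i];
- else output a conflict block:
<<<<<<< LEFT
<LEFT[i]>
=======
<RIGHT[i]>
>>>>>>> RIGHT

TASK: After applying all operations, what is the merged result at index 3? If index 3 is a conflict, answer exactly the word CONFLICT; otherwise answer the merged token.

Answer: echo

Derivation:
Final LEFT:  [india, golf, foxtrot, echo, golf]
Final RIGHT: [charlie, kilo, foxtrot, echo, golf]
i=0: L=india, R=charlie=BASE -> take LEFT -> india
i=1: L=golf, R=kilo=BASE -> take LEFT -> golf
i=2: L=foxtrot R=foxtrot -> agree -> foxtrot
i=3: L=echo R=echo -> agree -> echo
i=4: L=golf R=golf -> agree -> golf
Index 3 -> echo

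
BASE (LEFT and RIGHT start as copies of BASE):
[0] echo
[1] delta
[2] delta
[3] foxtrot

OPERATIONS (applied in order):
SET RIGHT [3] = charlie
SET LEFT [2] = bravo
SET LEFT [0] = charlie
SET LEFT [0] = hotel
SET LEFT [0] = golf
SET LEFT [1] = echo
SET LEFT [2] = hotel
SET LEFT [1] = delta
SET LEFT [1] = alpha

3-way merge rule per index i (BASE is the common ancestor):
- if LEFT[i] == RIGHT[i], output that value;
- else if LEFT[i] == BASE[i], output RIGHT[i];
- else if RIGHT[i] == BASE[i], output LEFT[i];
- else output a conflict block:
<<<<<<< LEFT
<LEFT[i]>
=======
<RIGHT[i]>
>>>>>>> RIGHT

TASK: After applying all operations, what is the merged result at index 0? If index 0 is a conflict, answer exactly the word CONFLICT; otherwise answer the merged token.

Answer: golf

Derivation:
Final LEFT:  [golf, alpha, hotel, foxtrot]
Final RIGHT: [echo, delta, delta, charlie]
i=0: L=golf, R=echo=BASE -> take LEFT -> golf
i=1: L=alpha, R=delta=BASE -> take LEFT -> alpha
i=2: L=hotel, R=delta=BASE -> take LEFT -> hotel
i=3: L=foxtrot=BASE, R=charlie -> take RIGHT -> charlie
Index 0 -> golf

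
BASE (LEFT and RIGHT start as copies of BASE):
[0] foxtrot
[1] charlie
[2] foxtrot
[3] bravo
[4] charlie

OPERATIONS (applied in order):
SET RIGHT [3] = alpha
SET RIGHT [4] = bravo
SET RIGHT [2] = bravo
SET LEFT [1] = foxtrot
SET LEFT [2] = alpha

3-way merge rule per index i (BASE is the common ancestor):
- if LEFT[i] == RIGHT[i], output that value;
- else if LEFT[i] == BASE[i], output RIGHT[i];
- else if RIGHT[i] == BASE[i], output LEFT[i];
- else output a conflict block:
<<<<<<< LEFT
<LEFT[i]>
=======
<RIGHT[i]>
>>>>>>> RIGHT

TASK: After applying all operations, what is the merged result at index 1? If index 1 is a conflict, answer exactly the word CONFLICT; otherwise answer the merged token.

Final LEFT:  [foxtrot, foxtrot, alpha, bravo, charlie]
Final RIGHT: [foxtrot, charlie, bravo, alpha, bravo]
i=0: L=foxtrot R=foxtrot -> agree -> foxtrot
i=1: L=foxtrot, R=charlie=BASE -> take LEFT -> foxtrot
i=2: BASE=foxtrot L=alpha R=bravo all differ -> CONFLICT
i=3: L=bravo=BASE, R=alpha -> take RIGHT -> alpha
i=4: L=charlie=BASE, R=bravo -> take RIGHT -> bravo
Index 1 -> foxtrot

Answer: foxtrot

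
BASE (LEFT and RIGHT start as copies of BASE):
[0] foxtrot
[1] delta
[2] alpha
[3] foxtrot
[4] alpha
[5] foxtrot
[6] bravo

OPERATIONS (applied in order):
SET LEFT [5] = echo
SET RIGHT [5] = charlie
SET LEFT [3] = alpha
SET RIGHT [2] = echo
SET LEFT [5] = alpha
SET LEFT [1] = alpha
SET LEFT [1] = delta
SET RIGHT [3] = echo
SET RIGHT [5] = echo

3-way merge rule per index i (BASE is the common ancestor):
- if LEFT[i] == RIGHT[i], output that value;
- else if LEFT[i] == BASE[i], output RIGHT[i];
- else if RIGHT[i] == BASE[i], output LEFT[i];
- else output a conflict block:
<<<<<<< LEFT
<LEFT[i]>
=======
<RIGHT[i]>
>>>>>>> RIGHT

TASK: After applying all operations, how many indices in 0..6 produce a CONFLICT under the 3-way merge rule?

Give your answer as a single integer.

Final LEFT:  [foxtrot, delta, alpha, alpha, alpha, alpha, bravo]
Final RIGHT: [foxtrot, delta, echo, echo, alpha, echo, bravo]
i=0: L=foxtrot R=foxtrot -> agree -> foxtrot
i=1: L=delta R=delta -> agree -> delta
i=2: L=alpha=BASE, R=echo -> take RIGHT -> echo
i=3: BASE=foxtrot L=alpha R=echo all differ -> CONFLICT
i=4: L=alpha R=alpha -> agree -> alpha
i=5: BASE=foxtrot L=alpha R=echo all differ -> CONFLICT
i=6: L=bravo R=bravo -> agree -> bravo
Conflict count: 2

Answer: 2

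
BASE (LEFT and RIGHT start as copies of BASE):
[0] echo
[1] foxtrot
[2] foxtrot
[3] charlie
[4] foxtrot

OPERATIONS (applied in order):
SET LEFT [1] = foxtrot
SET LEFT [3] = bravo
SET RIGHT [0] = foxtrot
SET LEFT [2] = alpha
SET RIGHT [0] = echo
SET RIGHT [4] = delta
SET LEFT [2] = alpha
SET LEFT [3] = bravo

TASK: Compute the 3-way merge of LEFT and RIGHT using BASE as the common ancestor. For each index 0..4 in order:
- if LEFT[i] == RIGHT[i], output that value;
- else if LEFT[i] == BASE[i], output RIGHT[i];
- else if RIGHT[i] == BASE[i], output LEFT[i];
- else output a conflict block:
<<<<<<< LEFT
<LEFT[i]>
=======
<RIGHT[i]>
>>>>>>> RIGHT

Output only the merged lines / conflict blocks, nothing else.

Final LEFT:  [echo, foxtrot, alpha, bravo, foxtrot]
Final RIGHT: [echo, foxtrot, foxtrot, charlie, delta]
i=0: L=echo R=echo -> agree -> echo
i=1: L=foxtrot R=foxtrot -> agree -> foxtrot
i=2: L=alpha, R=foxtrot=BASE -> take LEFT -> alpha
i=3: L=bravo, R=charlie=BASE -> take LEFT -> bravo
i=4: L=foxtrot=BASE, R=delta -> take RIGHT -> delta

Answer: echo
foxtrot
alpha
bravo
delta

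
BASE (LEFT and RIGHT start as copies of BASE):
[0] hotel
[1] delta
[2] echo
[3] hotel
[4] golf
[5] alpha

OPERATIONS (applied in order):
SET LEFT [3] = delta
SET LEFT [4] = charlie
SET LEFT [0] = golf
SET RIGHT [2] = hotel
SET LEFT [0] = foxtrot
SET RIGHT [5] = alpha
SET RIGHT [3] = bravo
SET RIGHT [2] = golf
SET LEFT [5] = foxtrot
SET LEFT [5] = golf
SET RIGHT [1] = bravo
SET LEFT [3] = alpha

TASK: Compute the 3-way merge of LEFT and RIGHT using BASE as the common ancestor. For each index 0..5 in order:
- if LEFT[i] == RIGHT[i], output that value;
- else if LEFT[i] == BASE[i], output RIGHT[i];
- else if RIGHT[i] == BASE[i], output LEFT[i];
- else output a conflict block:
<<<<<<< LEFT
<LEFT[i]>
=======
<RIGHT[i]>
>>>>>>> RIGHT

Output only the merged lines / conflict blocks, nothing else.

Answer: foxtrot
bravo
golf
<<<<<<< LEFT
alpha
=======
bravo
>>>>>>> RIGHT
charlie
golf

Derivation:
Final LEFT:  [foxtrot, delta, echo, alpha, charlie, golf]
Final RIGHT: [hotel, bravo, golf, bravo, golf, alpha]
i=0: L=foxtrot, R=hotel=BASE -> take LEFT -> foxtrot
i=1: L=delta=BASE, R=bravo -> take RIGHT -> bravo
i=2: L=echo=BASE, R=golf -> take RIGHT -> golf
i=3: BASE=hotel L=alpha R=bravo all differ -> CONFLICT
i=4: L=charlie, R=golf=BASE -> take LEFT -> charlie
i=5: L=golf, R=alpha=BASE -> take LEFT -> golf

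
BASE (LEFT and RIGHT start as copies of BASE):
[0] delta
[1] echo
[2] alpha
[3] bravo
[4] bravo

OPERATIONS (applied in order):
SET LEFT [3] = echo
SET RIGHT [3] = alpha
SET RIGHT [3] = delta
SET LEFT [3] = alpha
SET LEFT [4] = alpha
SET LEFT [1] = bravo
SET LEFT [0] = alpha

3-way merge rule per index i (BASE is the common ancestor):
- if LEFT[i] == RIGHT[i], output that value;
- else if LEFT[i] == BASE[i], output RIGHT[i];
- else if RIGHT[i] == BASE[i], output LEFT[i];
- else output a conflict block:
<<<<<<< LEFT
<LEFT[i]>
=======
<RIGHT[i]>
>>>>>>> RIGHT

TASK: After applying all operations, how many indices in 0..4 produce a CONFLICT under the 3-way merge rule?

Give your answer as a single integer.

Final LEFT:  [alpha, bravo, alpha, alpha, alpha]
Final RIGHT: [delta, echo, alpha, delta, bravo]
i=0: L=alpha, R=delta=BASE -> take LEFT -> alpha
i=1: L=bravo, R=echo=BASE -> take LEFT -> bravo
i=2: L=alpha R=alpha -> agree -> alpha
i=3: BASE=bravo L=alpha R=delta all differ -> CONFLICT
i=4: L=alpha, R=bravo=BASE -> take LEFT -> alpha
Conflict count: 1

Answer: 1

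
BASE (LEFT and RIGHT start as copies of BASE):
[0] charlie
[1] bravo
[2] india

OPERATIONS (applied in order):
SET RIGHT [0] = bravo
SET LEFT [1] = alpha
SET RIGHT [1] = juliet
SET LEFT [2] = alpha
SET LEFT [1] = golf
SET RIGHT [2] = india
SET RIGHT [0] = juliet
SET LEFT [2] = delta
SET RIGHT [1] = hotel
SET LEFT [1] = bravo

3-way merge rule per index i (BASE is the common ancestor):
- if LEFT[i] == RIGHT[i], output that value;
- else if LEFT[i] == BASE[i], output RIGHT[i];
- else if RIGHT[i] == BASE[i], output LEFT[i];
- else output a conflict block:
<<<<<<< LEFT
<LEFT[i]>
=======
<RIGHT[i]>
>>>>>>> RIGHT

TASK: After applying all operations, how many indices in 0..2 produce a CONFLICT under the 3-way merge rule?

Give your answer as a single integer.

Answer: 0

Derivation:
Final LEFT:  [charlie, bravo, delta]
Final RIGHT: [juliet, hotel, india]
i=0: L=charlie=BASE, R=juliet -> take RIGHT -> juliet
i=1: L=bravo=BASE, R=hotel -> take RIGHT -> hotel
i=2: L=delta, R=india=BASE -> take LEFT -> delta
Conflict count: 0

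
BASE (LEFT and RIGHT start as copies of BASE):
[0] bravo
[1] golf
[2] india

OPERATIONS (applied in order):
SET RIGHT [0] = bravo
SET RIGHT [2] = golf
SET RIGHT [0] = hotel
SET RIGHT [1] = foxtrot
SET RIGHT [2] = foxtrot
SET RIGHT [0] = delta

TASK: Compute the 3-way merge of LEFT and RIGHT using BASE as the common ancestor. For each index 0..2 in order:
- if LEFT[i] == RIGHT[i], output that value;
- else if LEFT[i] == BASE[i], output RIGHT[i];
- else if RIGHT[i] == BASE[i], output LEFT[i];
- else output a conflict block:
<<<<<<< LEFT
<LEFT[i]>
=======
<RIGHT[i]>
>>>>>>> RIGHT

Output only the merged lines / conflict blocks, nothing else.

Final LEFT:  [bravo, golf, india]
Final RIGHT: [delta, foxtrot, foxtrot]
i=0: L=bravo=BASE, R=delta -> take RIGHT -> delta
i=1: L=golf=BASE, R=foxtrot -> take RIGHT -> foxtrot
i=2: L=india=BASE, R=foxtrot -> take RIGHT -> foxtrot

Answer: delta
foxtrot
foxtrot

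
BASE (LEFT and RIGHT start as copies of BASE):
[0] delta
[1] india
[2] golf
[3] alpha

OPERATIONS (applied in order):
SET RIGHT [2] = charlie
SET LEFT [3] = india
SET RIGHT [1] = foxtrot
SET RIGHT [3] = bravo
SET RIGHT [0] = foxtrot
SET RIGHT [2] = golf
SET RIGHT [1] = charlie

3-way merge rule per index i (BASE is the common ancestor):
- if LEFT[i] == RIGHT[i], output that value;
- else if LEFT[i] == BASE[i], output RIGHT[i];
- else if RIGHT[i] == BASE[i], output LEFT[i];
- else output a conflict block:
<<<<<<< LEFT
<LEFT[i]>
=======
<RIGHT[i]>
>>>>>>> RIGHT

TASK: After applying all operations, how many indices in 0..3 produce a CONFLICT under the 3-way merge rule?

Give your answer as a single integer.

Final LEFT:  [delta, india, golf, india]
Final RIGHT: [foxtrot, charlie, golf, bravo]
i=0: L=delta=BASE, R=foxtrot -> take RIGHT -> foxtrot
i=1: L=india=BASE, R=charlie -> take RIGHT -> charlie
i=2: L=golf R=golf -> agree -> golf
i=3: BASE=alpha L=india R=bravo all differ -> CONFLICT
Conflict count: 1

Answer: 1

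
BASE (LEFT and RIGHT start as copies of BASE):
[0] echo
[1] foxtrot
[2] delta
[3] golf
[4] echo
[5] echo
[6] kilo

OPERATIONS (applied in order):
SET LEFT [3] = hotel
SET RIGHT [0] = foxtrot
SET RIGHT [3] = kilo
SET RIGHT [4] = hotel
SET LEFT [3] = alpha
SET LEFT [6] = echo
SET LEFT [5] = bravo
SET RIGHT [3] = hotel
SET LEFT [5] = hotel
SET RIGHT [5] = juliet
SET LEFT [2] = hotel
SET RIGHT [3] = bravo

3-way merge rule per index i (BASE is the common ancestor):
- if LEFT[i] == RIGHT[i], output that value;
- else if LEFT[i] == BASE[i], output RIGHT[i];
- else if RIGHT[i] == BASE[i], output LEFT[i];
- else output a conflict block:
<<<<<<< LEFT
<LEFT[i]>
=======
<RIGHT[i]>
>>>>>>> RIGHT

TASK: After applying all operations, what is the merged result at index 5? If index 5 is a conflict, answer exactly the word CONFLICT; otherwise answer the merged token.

Final LEFT:  [echo, foxtrot, hotel, alpha, echo, hotel, echo]
Final RIGHT: [foxtrot, foxtrot, delta, bravo, hotel, juliet, kilo]
i=0: L=echo=BASE, R=foxtrot -> take RIGHT -> foxtrot
i=1: L=foxtrot R=foxtrot -> agree -> foxtrot
i=2: L=hotel, R=delta=BASE -> take LEFT -> hotel
i=3: BASE=golf L=alpha R=bravo all differ -> CONFLICT
i=4: L=echo=BASE, R=hotel -> take RIGHT -> hotel
i=5: BASE=echo L=hotel R=juliet all differ -> CONFLICT
i=6: L=echo, R=kilo=BASE -> take LEFT -> echo
Index 5 -> CONFLICT

Answer: CONFLICT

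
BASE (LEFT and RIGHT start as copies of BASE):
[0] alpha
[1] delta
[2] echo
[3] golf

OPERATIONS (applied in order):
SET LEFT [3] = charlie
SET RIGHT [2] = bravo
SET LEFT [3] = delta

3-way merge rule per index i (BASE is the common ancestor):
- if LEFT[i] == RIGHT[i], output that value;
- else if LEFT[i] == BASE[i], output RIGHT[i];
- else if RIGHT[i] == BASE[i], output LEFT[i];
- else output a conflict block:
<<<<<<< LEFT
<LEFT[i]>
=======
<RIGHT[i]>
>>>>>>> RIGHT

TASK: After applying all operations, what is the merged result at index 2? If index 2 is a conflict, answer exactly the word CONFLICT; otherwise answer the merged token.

Final LEFT:  [alpha, delta, echo, delta]
Final RIGHT: [alpha, delta, bravo, golf]
i=0: L=alpha R=alpha -> agree -> alpha
i=1: L=delta R=delta -> agree -> delta
i=2: L=echo=BASE, R=bravo -> take RIGHT -> bravo
i=3: L=delta, R=golf=BASE -> take LEFT -> delta
Index 2 -> bravo

Answer: bravo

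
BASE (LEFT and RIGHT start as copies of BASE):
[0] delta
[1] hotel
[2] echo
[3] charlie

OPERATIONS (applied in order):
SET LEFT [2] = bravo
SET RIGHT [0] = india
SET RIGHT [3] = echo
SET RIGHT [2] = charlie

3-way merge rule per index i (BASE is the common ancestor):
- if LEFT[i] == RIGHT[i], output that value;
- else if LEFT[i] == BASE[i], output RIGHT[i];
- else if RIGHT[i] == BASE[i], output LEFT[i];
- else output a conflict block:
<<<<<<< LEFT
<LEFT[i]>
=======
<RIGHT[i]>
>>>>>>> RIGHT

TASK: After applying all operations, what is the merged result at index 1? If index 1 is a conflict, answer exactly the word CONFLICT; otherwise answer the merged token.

Answer: hotel

Derivation:
Final LEFT:  [delta, hotel, bravo, charlie]
Final RIGHT: [india, hotel, charlie, echo]
i=0: L=delta=BASE, R=india -> take RIGHT -> india
i=1: L=hotel R=hotel -> agree -> hotel
i=2: BASE=echo L=bravo R=charlie all differ -> CONFLICT
i=3: L=charlie=BASE, R=echo -> take RIGHT -> echo
Index 1 -> hotel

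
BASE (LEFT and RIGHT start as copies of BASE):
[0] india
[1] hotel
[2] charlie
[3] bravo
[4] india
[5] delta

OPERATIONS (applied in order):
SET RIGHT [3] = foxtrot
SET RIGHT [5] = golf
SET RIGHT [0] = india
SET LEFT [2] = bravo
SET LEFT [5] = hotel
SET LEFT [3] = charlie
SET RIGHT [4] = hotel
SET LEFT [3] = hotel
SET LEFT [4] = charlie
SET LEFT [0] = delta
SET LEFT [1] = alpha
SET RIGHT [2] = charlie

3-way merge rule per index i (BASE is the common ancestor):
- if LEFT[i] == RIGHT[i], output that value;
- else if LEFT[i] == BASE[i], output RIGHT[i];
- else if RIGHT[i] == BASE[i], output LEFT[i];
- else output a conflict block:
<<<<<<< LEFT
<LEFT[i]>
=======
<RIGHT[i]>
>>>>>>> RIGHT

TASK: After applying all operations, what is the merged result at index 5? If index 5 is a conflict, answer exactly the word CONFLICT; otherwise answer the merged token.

Final LEFT:  [delta, alpha, bravo, hotel, charlie, hotel]
Final RIGHT: [india, hotel, charlie, foxtrot, hotel, golf]
i=0: L=delta, R=india=BASE -> take LEFT -> delta
i=1: L=alpha, R=hotel=BASE -> take LEFT -> alpha
i=2: L=bravo, R=charlie=BASE -> take LEFT -> bravo
i=3: BASE=bravo L=hotel R=foxtrot all differ -> CONFLICT
i=4: BASE=india L=charlie R=hotel all differ -> CONFLICT
i=5: BASE=delta L=hotel R=golf all differ -> CONFLICT
Index 5 -> CONFLICT

Answer: CONFLICT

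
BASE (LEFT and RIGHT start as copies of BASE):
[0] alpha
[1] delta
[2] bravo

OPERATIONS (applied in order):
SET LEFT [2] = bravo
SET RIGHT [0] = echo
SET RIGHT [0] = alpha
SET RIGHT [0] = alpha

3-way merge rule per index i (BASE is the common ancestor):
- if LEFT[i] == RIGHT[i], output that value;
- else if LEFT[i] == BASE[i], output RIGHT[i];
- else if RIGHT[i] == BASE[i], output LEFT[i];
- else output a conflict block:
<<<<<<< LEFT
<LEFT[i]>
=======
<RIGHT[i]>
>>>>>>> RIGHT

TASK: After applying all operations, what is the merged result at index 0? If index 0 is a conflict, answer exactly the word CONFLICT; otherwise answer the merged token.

Answer: alpha

Derivation:
Final LEFT:  [alpha, delta, bravo]
Final RIGHT: [alpha, delta, bravo]
i=0: L=alpha R=alpha -> agree -> alpha
i=1: L=delta R=delta -> agree -> delta
i=2: L=bravo R=bravo -> agree -> bravo
Index 0 -> alpha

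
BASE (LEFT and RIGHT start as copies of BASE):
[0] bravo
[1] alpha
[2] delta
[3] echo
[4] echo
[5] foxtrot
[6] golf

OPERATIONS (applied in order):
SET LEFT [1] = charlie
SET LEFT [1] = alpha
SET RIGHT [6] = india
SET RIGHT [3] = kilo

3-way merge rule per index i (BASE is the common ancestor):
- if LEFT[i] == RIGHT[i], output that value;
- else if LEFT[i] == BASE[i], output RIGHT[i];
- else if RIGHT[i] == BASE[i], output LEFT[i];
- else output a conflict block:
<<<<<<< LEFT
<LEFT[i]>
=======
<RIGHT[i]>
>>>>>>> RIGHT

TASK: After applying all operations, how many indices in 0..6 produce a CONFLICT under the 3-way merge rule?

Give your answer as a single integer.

Final LEFT:  [bravo, alpha, delta, echo, echo, foxtrot, golf]
Final RIGHT: [bravo, alpha, delta, kilo, echo, foxtrot, india]
i=0: L=bravo R=bravo -> agree -> bravo
i=1: L=alpha R=alpha -> agree -> alpha
i=2: L=delta R=delta -> agree -> delta
i=3: L=echo=BASE, R=kilo -> take RIGHT -> kilo
i=4: L=echo R=echo -> agree -> echo
i=5: L=foxtrot R=foxtrot -> agree -> foxtrot
i=6: L=golf=BASE, R=india -> take RIGHT -> india
Conflict count: 0

Answer: 0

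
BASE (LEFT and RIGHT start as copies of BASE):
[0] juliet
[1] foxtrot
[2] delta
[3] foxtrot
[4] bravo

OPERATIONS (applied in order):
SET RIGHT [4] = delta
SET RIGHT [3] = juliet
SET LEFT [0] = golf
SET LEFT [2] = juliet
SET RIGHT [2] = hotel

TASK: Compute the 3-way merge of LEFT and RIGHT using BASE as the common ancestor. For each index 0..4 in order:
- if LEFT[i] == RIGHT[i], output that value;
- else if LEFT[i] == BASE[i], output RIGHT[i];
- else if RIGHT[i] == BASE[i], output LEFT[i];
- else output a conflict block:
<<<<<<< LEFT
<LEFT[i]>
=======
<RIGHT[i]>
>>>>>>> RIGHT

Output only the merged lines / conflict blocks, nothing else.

Answer: golf
foxtrot
<<<<<<< LEFT
juliet
=======
hotel
>>>>>>> RIGHT
juliet
delta

Derivation:
Final LEFT:  [golf, foxtrot, juliet, foxtrot, bravo]
Final RIGHT: [juliet, foxtrot, hotel, juliet, delta]
i=0: L=golf, R=juliet=BASE -> take LEFT -> golf
i=1: L=foxtrot R=foxtrot -> agree -> foxtrot
i=2: BASE=delta L=juliet R=hotel all differ -> CONFLICT
i=3: L=foxtrot=BASE, R=juliet -> take RIGHT -> juliet
i=4: L=bravo=BASE, R=delta -> take RIGHT -> delta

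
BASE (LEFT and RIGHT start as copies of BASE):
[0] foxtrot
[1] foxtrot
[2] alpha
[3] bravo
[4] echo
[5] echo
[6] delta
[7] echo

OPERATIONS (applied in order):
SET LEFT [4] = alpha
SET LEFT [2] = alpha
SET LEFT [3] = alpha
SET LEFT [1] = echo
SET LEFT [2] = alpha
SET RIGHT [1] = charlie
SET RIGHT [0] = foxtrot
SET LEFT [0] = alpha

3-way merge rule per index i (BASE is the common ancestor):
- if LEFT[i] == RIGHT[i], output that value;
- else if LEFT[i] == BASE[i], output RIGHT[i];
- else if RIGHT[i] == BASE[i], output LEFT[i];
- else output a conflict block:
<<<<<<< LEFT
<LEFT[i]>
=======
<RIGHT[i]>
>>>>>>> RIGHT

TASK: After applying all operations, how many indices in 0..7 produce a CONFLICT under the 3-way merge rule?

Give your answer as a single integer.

Answer: 1

Derivation:
Final LEFT:  [alpha, echo, alpha, alpha, alpha, echo, delta, echo]
Final RIGHT: [foxtrot, charlie, alpha, bravo, echo, echo, delta, echo]
i=0: L=alpha, R=foxtrot=BASE -> take LEFT -> alpha
i=1: BASE=foxtrot L=echo R=charlie all differ -> CONFLICT
i=2: L=alpha R=alpha -> agree -> alpha
i=3: L=alpha, R=bravo=BASE -> take LEFT -> alpha
i=4: L=alpha, R=echo=BASE -> take LEFT -> alpha
i=5: L=echo R=echo -> agree -> echo
i=6: L=delta R=delta -> agree -> delta
i=7: L=echo R=echo -> agree -> echo
Conflict count: 1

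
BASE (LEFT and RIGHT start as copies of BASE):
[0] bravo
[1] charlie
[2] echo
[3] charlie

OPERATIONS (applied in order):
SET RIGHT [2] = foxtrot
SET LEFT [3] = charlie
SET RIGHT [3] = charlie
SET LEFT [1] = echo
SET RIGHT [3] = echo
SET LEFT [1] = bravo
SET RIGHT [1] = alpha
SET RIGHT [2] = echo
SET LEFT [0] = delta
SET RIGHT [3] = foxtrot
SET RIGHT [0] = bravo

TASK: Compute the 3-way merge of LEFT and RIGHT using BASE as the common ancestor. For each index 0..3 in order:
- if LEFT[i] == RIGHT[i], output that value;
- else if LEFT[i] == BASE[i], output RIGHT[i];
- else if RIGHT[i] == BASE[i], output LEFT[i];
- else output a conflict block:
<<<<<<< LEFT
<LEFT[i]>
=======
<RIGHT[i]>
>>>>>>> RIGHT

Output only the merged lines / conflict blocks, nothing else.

Answer: delta
<<<<<<< LEFT
bravo
=======
alpha
>>>>>>> RIGHT
echo
foxtrot

Derivation:
Final LEFT:  [delta, bravo, echo, charlie]
Final RIGHT: [bravo, alpha, echo, foxtrot]
i=0: L=delta, R=bravo=BASE -> take LEFT -> delta
i=1: BASE=charlie L=bravo R=alpha all differ -> CONFLICT
i=2: L=echo R=echo -> agree -> echo
i=3: L=charlie=BASE, R=foxtrot -> take RIGHT -> foxtrot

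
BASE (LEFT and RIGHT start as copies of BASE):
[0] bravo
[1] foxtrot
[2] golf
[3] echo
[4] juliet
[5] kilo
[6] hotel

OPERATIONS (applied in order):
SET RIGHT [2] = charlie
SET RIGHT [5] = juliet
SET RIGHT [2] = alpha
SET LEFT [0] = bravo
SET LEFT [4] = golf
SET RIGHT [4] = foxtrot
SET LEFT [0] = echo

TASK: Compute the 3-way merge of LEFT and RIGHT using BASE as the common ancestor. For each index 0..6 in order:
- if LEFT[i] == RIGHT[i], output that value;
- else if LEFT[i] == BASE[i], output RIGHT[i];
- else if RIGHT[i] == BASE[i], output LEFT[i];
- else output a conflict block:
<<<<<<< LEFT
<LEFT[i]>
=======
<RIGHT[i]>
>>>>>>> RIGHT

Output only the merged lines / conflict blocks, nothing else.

Final LEFT:  [echo, foxtrot, golf, echo, golf, kilo, hotel]
Final RIGHT: [bravo, foxtrot, alpha, echo, foxtrot, juliet, hotel]
i=0: L=echo, R=bravo=BASE -> take LEFT -> echo
i=1: L=foxtrot R=foxtrot -> agree -> foxtrot
i=2: L=golf=BASE, R=alpha -> take RIGHT -> alpha
i=3: L=echo R=echo -> agree -> echo
i=4: BASE=juliet L=golf R=foxtrot all differ -> CONFLICT
i=5: L=kilo=BASE, R=juliet -> take RIGHT -> juliet
i=6: L=hotel R=hotel -> agree -> hotel

Answer: echo
foxtrot
alpha
echo
<<<<<<< LEFT
golf
=======
foxtrot
>>>>>>> RIGHT
juliet
hotel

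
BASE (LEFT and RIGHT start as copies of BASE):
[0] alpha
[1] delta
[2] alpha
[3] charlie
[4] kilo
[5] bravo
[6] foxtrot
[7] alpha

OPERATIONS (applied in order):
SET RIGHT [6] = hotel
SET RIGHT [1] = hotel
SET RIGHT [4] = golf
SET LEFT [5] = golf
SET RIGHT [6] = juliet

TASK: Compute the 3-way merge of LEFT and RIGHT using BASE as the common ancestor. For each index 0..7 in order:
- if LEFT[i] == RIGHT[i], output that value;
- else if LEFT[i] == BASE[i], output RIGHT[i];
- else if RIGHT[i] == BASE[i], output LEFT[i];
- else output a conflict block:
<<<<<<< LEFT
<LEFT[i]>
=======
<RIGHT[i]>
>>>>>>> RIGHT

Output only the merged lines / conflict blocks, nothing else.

Answer: alpha
hotel
alpha
charlie
golf
golf
juliet
alpha

Derivation:
Final LEFT:  [alpha, delta, alpha, charlie, kilo, golf, foxtrot, alpha]
Final RIGHT: [alpha, hotel, alpha, charlie, golf, bravo, juliet, alpha]
i=0: L=alpha R=alpha -> agree -> alpha
i=1: L=delta=BASE, R=hotel -> take RIGHT -> hotel
i=2: L=alpha R=alpha -> agree -> alpha
i=3: L=charlie R=charlie -> agree -> charlie
i=4: L=kilo=BASE, R=golf -> take RIGHT -> golf
i=5: L=golf, R=bravo=BASE -> take LEFT -> golf
i=6: L=foxtrot=BASE, R=juliet -> take RIGHT -> juliet
i=7: L=alpha R=alpha -> agree -> alpha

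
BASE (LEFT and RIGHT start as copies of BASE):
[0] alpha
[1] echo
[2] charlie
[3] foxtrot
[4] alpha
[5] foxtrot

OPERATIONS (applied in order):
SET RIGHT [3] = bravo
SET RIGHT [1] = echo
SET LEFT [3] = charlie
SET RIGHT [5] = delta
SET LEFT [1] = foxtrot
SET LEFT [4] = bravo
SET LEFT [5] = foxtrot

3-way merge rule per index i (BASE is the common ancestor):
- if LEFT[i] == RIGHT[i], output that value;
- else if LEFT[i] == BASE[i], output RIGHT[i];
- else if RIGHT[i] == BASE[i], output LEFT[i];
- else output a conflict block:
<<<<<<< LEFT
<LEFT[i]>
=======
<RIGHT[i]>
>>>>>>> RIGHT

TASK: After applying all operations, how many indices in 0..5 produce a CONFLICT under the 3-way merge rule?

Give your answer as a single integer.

Final LEFT:  [alpha, foxtrot, charlie, charlie, bravo, foxtrot]
Final RIGHT: [alpha, echo, charlie, bravo, alpha, delta]
i=0: L=alpha R=alpha -> agree -> alpha
i=1: L=foxtrot, R=echo=BASE -> take LEFT -> foxtrot
i=2: L=charlie R=charlie -> agree -> charlie
i=3: BASE=foxtrot L=charlie R=bravo all differ -> CONFLICT
i=4: L=bravo, R=alpha=BASE -> take LEFT -> bravo
i=5: L=foxtrot=BASE, R=delta -> take RIGHT -> delta
Conflict count: 1

Answer: 1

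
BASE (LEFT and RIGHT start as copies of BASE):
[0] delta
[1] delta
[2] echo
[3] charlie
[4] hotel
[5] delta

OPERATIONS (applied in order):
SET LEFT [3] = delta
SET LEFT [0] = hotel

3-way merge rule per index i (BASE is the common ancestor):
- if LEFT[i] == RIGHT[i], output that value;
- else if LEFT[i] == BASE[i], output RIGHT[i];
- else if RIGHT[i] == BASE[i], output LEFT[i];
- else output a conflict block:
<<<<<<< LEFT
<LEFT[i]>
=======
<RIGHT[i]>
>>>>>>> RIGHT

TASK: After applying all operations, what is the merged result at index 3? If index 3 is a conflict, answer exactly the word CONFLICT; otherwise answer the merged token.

Final LEFT:  [hotel, delta, echo, delta, hotel, delta]
Final RIGHT: [delta, delta, echo, charlie, hotel, delta]
i=0: L=hotel, R=delta=BASE -> take LEFT -> hotel
i=1: L=delta R=delta -> agree -> delta
i=2: L=echo R=echo -> agree -> echo
i=3: L=delta, R=charlie=BASE -> take LEFT -> delta
i=4: L=hotel R=hotel -> agree -> hotel
i=5: L=delta R=delta -> agree -> delta
Index 3 -> delta

Answer: delta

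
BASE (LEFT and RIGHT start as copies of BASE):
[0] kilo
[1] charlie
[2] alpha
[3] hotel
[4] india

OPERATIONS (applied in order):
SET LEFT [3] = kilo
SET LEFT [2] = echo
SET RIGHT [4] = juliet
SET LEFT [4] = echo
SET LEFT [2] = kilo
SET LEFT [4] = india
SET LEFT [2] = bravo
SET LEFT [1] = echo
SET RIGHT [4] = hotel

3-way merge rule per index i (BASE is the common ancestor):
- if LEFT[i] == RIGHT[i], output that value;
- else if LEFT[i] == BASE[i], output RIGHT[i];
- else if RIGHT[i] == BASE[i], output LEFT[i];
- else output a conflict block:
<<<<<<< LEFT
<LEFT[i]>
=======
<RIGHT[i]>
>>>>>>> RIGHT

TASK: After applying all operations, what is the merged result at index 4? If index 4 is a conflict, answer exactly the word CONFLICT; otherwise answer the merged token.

Final LEFT:  [kilo, echo, bravo, kilo, india]
Final RIGHT: [kilo, charlie, alpha, hotel, hotel]
i=0: L=kilo R=kilo -> agree -> kilo
i=1: L=echo, R=charlie=BASE -> take LEFT -> echo
i=2: L=bravo, R=alpha=BASE -> take LEFT -> bravo
i=3: L=kilo, R=hotel=BASE -> take LEFT -> kilo
i=4: L=india=BASE, R=hotel -> take RIGHT -> hotel
Index 4 -> hotel

Answer: hotel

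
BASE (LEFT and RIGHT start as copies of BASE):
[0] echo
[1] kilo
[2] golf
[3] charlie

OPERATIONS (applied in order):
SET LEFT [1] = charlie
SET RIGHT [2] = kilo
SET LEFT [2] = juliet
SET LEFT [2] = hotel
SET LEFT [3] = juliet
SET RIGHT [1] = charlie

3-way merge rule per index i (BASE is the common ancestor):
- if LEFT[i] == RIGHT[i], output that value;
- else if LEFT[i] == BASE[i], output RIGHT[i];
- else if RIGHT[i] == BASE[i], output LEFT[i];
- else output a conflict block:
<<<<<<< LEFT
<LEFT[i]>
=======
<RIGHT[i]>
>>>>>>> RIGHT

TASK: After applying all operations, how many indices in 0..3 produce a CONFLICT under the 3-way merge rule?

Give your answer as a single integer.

Final LEFT:  [echo, charlie, hotel, juliet]
Final RIGHT: [echo, charlie, kilo, charlie]
i=0: L=echo R=echo -> agree -> echo
i=1: L=charlie R=charlie -> agree -> charlie
i=2: BASE=golf L=hotel R=kilo all differ -> CONFLICT
i=3: L=juliet, R=charlie=BASE -> take LEFT -> juliet
Conflict count: 1

Answer: 1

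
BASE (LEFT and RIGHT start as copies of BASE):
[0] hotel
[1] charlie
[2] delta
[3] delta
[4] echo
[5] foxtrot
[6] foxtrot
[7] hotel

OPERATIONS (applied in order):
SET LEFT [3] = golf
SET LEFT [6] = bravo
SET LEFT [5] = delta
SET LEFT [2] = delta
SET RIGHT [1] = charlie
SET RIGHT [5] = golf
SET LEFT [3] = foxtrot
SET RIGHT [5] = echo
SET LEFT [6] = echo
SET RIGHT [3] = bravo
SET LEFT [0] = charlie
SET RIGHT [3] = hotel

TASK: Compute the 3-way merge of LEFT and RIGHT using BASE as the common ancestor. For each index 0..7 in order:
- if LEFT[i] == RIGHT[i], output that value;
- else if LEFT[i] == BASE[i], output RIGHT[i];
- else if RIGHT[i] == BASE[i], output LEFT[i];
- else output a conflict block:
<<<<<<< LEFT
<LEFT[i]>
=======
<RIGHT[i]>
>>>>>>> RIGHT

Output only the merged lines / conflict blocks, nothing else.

Answer: charlie
charlie
delta
<<<<<<< LEFT
foxtrot
=======
hotel
>>>>>>> RIGHT
echo
<<<<<<< LEFT
delta
=======
echo
>>>>>>> RIGHT
echo
hotel

Derivation:
Final LEFT:  [charlie, charlie, delta, foxtrot, echo, delta, echo, hotel]
Final RIGHT: [hotel, charlie, delta, hotel, echo, echo, foxtrot, hotel]
i=0: L=charlie, R=hotel=BASE -> take LEFT -> charlie
i=1: L=charlie R=charlie -> agree -> charlie
i=2: L=delta R=delta -> agree -> delta
i=3: BASE=delta L=foxtrot R=hotel all differ -> CONFLICT
i=4: L=echo R=echo -> agree -> echo
i=5: BASE=foxtrot L=delta R=echo all differ -> CONFLICT
i=6: L=echo, R=foxtrot=BASE -> take LEFT -> echo
i=7: L=hotel R=hotel -> agree -> hotel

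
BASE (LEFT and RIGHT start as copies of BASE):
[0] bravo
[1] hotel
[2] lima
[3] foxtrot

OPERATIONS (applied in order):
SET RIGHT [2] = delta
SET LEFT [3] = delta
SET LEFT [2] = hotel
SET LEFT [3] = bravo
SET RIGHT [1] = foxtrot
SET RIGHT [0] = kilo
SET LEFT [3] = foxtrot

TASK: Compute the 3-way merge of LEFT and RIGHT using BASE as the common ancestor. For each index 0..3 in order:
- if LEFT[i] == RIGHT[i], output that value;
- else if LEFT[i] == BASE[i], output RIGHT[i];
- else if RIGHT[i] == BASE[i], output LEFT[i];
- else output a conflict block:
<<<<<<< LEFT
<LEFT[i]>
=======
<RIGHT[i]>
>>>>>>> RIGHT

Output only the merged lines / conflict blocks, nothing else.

Final LEFT:  [bravo, hotel, hotel, foxtrot]
Final RIGHT: [kilo, foxtrot, delta, foxtrot]
i=0: L=bravo=BASE, R=kilo -> take RIGHT -> kilo
i=1: L=hotel=BASE, R=foxtrot -> take RIGHT -> foxtrot
i=2: BASE=lima L=hotel R=delta all differ -> CONFLICT
i=3: L=foxtrot R=foxtrot -> agree -> foxtrot

Answer: kilo
foxtrot
<<<<<<< LEFT
hotel
=======
delta
>>>>>>> RIGHT
foxtrot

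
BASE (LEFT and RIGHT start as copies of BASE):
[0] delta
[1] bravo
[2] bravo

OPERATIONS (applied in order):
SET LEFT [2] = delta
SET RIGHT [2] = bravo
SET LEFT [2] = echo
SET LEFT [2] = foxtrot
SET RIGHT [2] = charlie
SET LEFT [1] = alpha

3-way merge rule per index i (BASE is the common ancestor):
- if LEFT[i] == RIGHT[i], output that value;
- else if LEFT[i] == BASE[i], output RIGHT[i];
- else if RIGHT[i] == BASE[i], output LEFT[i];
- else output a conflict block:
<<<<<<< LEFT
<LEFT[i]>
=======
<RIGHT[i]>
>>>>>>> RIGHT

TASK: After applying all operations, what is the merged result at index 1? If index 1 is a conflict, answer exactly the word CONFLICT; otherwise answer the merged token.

Final LEFT:  [delta, alpha, foxtrot]
Final RIGHT: [delta, bravo, charlie]
i=0: L=delta R=delta -> agree -> delta
i=1: L=alpha, R=bravo=BASE -> take LEFT -> alpha
i=2: BASE=bravo L=foxtrot R=charlie all differ -> CONFLICT
Index 1 -> alpha

Answer: alpha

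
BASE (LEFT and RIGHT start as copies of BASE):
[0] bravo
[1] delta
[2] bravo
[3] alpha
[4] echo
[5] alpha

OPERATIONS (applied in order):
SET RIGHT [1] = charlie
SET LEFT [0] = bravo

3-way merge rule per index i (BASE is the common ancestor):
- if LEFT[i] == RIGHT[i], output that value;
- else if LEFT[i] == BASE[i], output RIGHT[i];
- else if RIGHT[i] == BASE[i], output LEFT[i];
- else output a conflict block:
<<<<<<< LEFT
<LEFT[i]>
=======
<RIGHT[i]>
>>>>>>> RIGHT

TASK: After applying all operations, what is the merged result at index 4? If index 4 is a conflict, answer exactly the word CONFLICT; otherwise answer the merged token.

Answer: echo

Derivation:
Final LEFT:  [bravo, delta, bravo, alpha, echo, alpha]
Final RIGHT: [bravo, charlie, bravo, alpha, echo, alpha]
i=0: L=bravo R=bravo -> agree -> bravo
i=1: L=delta=BASE, R=charlie -> take RIGHT -> charlie
i=2: L=bravo R=bravo -> agree -> bravo
i=3: L=alpha R=alpha -> agree -> alpha
i=4: L=echo R=echo -> agree -> echo
i=5: L=alpha R=alpha -> agree -> alpha
Index 4 -> echo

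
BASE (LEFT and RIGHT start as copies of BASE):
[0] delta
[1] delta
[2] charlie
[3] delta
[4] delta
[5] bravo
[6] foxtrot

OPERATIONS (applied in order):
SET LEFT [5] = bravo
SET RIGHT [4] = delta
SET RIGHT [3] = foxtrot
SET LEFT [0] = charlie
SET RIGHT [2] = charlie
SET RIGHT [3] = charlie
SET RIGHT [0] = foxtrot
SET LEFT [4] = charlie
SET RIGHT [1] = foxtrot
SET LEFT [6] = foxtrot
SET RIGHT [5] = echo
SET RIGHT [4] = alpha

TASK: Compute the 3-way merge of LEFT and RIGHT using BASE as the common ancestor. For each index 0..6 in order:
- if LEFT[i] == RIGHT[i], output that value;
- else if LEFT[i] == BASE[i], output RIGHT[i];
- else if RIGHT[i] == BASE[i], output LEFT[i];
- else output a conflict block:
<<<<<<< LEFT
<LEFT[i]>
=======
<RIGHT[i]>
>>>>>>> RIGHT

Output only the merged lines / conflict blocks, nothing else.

Final LEFT:  [charlie, delta, charlie, delta, charlie, bravo, foxtrot]
Final RIGHT: [foxtrot, foxtrot, charlie, charlie, alpha, echo, foxtrot]
i=0: BASE=delta L=charlie R=foxtrot all differ -> CONFLICT
i=1: L=delta=BASE, R=foxtrot -> take RIGHT -> foxtrot
i=2: L=charlie R=charlie -> agree -> charlie
i=3: L=delta=BASE, R=charlie -> take RIGHT -> charlie
i=4: BASE=delta L=charlie R=alpha all differ -> CONFLICT
i=5: L=bravo=BASE, R=echo -> take RIGHT -> echo
i=6: L=foxtrot R=foxtrot -> agree -> foxtrot

Answer: <<<<<<< LEFT
charlie
=======
foxtrot
>>>>>>> RIGHT
foxtrot
charlie
charlie
<<<<<<< LEFT
charlie
=======
alpha
>>>>>>> RIGHT
echo
foxtrot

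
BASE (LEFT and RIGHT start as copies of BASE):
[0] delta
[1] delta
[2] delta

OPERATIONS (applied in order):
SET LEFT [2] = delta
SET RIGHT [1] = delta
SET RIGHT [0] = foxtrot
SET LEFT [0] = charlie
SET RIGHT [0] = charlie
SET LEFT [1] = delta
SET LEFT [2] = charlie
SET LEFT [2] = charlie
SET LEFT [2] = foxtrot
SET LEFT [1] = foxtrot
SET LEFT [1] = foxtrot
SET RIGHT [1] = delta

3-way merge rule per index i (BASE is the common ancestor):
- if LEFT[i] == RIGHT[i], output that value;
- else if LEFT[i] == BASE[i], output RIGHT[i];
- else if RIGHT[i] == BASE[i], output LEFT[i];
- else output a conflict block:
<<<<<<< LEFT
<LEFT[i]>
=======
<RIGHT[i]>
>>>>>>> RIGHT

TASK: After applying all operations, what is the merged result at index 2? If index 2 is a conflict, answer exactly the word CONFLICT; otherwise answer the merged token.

Final LEFT:  [charlie, foxtrot, foxtrot]
Final RIGHT: [charlie, delta, delta]
i=0: L=charlie R=charlie -> agree -> charlie
i=1: L=foxtrot, R=delta=BASE -> take LEFT -> foxtrot
i=2: L=foxtrot, R=delta=BASE -> take LEFT -> foxtrot
Index 2 -> foxtrot

Answer: foxtrot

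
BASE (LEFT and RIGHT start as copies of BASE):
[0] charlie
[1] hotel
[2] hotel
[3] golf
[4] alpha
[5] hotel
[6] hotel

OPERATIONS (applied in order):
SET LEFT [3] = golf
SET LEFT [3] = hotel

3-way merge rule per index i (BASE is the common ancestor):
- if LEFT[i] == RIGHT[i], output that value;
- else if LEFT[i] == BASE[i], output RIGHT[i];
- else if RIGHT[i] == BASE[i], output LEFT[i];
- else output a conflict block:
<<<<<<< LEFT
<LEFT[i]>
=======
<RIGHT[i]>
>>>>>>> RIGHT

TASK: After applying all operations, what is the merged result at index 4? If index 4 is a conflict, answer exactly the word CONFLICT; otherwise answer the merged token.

Answer: alpha

Derivation:
Final LEFT:  [charlie, hotel, hotel, hotel, alpha, hotel, hotel]
Final RIGHT: [charlie, hotel, hotel, golf, alpha, hotel, hotel]
i=0: L=charlie R=charlie -> agree -> charlie
i=1: L=hotel R=hotel -> agree -> hotel
i=2: L=hotel R=hotel -> agree -> hotel
i=3: L=hotel, R=golf=BASE -> take LEFT -> hotel
i=4: L=alpha R=alpha -> agree -> alpha
i=5: L=hotel R=hotel -> agree -> hotel
i=6: L=hotel R=hotel -> agree -> hotel
Index 4 -> alpha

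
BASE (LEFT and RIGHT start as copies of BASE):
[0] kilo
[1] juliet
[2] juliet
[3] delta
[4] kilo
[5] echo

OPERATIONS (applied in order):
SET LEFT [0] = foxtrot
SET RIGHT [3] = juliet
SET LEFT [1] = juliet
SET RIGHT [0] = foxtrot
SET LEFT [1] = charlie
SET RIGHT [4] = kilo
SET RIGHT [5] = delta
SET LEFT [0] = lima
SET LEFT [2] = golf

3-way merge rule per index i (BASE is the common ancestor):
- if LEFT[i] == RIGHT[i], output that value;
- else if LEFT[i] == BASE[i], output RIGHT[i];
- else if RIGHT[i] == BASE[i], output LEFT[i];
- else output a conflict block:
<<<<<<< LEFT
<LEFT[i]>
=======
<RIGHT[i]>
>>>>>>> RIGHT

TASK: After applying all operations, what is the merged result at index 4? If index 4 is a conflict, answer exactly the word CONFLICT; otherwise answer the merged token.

Final LEFT:  [lima, charlie, golf, delta, kilo, echo]
Final RIGHT: [foxtrot, juliet, juliet, juliet, kilo, delta]
i=0: BASE=kilo L=lima R=foxtrot all differ -> CONFLICT
i=1: L=charlie, R=juliet=BASE -> take LEFT -> charlie
i=2: L=golf, R=juliet=BASE -> take LEFT -> golf
i=3: L=delta=BASE, R=juliet -> take RIGHT -> juliet
i=4: L=kilo R=kilo -> agree -> kilo
i=5: L=echo=BASE, R=delta -> take RIGHT -> delta
Index 4 -> kilo

Answer: kilo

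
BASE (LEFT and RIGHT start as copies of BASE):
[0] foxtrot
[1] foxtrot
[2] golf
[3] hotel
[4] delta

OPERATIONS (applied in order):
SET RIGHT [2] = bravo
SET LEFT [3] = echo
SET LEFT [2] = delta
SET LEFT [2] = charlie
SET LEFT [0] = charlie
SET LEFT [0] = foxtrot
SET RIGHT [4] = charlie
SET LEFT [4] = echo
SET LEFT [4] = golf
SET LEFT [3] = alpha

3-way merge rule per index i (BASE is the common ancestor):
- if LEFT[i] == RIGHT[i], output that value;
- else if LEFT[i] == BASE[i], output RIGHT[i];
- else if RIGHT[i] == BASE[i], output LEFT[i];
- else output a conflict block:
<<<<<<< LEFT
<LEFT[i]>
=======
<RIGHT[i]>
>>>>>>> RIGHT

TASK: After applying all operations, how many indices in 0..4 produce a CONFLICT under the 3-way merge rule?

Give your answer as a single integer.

Answer: 2

Derivation:
Final LEFT:  [foxtrot, foxtrot, charlie, alpha, golf]
Final RIGHT: [foxtrot, foxtrot, bravo, hotel, charlie]
i=0: L=foxtrot R=foxtrot -> agree -> foxtrot
i=1: L=foxtrot R=foxtrot -> agree -> foxtrot
i=2: BASE=golf L=charlie R=bravo all differ -> CONFLICT
i=3: L=alpha, R=hotel=BASE -> take LEFT -> alpha
i=4: BASE=delta L=golf R=charlie all differ -> CONFLICT
Conflict count: 2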